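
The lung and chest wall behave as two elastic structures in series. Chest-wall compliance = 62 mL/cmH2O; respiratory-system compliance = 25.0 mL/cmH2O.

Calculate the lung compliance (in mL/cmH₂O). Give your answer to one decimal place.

1/CL = 1/Crs − 1/Ccw.
1/CL = 1/25.0 − 1/62 = 0.02387.
CL = 41.894 mL/cmH2O.

41.9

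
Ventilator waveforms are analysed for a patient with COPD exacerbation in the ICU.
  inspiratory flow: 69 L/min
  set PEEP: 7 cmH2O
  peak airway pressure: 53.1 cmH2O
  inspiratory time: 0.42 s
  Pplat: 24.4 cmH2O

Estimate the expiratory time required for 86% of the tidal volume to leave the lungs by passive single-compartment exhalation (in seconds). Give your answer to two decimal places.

1.36

Flow: 69 L/min ÷ 60 = 1.15 L/s.
Vt = flow × Ti = 1.15 L/s × 0.42 s × 1000 mL/L = 483.0 mL.
R = (PIP − Pplat)/V̇ = (53.1 − 24.4) / 1.15 = 28.7/1.15 = 24.957 cmH2O·s/L.
C = Vt/(Pplat − PEEP) = 483.0 / (24.4 − 7) = 483.0/17.4 = 27.759 mL/cmH2O.
τ = R × C = 24.957 × 0.02776 L/cmH2O = 0.6928 s.
t = −τ·ln(1 − 0.86) = −0.6928·ln(0.14) = 1.362 s.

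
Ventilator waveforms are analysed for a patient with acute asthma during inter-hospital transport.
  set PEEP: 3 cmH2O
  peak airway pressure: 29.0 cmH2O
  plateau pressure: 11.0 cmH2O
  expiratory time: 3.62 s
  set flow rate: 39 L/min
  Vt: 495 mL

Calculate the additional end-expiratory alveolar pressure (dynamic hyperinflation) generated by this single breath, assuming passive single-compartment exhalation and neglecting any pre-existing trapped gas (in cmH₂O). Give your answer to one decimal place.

Flow: 39 L/min ÷ 60 = 0.65 L/s.
R = (PIP − Pplat)/V̇ = (29.0 − 11.0) / 0.65 = 18.0/0.65 = 27.692 cmH2O·s/L.
C = Vt/(Pplat − PEEP) = 495.0 / (11.0 − 3) = 495.0/8.0 = 61.875 mL/cmH2O.
τ = R × C = 27.692 × 0.06188 L/cmH2O = 1.714 s.
Fraction remaining = e^(−Te/τ) = e^(−3.62/1.714) = 0.121; trapped volume = 495.0 × 0.121 = 59.895 mL.
Additional alveolar pressure from trapping ≈ V_trapped / C = 59.895 / 61.875 = 0.968 cmH2O.

1.0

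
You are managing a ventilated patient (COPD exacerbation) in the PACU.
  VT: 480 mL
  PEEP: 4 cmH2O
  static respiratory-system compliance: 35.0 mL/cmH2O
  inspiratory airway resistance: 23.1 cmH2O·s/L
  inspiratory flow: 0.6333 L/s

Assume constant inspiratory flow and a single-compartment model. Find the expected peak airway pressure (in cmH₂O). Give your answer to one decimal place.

Equation of motion (constant flow): PIP = Vt/C + R·V̇ + PEEP.
PIP = 480/35.0 + 23.1×0.6333 + 4 = 13.714 + 14.629 + 4 = 32.343 cmH2O.

32.3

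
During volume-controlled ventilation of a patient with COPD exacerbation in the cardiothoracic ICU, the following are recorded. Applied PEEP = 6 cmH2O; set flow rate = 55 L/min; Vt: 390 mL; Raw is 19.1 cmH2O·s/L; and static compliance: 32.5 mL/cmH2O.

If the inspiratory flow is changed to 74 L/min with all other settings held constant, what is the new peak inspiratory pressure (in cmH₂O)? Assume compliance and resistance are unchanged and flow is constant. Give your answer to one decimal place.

Flow: 55 L/min ÷ 60 = 0.9167 L/s.
New flow: 74 L/min ÷ 60 = 1.2333 L/s.
PIP = Vt/C + R·V̇ + PEEP (constant-flow equation of motion).
Only the resistive term changes: ΔPIP = R × ΔV̇ = 19.1 × (1.2333 − 0.9167) = 19.1 × 0.3166 = 6.047 cmH2O.
Original PIP = 390/32.5 + 19.1×0.9167 + 6 = 35.509 cmH2O; new PIP = 35.509 + (6.047) = 41.556 cmH2O.

41.6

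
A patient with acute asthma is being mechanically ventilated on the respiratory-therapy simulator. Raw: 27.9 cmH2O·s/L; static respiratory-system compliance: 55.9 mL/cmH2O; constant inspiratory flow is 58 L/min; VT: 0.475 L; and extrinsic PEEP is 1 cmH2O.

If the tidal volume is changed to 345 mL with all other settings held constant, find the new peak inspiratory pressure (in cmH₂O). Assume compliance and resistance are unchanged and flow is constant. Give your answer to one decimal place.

34.1

Flow: 58 L/min ÷ 60 = 0.9667 L/s.
PIP = Vt/C + R·V̇ + PEEP (constant-flow equation of motion).
Only the elastic term changes: ΔPIP = ΔVt / C = (345 − 475) / 55.9 = -2.326 cmH2O.
Original PIP = 475/55.9 + 27.9×0.9667 + 1 = 36.468 cmH2O; new PIP = 36.468 + (-2.326) = 34.142 cmH2O.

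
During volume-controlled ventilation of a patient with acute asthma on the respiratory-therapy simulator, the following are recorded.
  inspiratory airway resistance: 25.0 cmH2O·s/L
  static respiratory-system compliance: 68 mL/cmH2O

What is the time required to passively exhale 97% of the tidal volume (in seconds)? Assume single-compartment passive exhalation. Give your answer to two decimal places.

τ = R × C = 25.0 × 68 mL/cmH2O = 25.0 × 0.068 L/cmH2O = 1.7 s.
Exhaled fraction f = 1 − e^(−t/τ) → t = −τ·ln(1 − f) = −1.7·ln(0.03) = 5.961 s.

5.96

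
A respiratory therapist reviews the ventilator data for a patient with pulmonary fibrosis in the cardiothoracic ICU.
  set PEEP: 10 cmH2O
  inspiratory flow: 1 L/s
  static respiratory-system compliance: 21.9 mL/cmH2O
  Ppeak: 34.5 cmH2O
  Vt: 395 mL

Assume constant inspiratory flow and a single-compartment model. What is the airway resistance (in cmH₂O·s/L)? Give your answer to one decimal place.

Equation of motion (constant flow): PIP = Vt/C + R·V̇ + PEEP.
R·V̇ = PIP − Vt/C − PEEP = 34.5 − 395/21.9 − 10 = 34.5 − 18.037 − 10 = 6.463 cmH2O.
R = 6.463 / 1 = 6.463 cmH2O·s/L.

6.5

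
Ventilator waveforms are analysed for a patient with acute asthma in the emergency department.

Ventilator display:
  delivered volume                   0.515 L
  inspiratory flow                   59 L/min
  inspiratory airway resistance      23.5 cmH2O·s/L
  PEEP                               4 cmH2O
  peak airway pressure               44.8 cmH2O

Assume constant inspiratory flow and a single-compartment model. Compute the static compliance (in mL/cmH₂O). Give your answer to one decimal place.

29.1

Flow: 59 L/min ÷ 60 = 0.9833 L/s.
Equation of motion (constant flow): PIP = Vt/C + R·V̇ + PEEP.
Vt/C = PIP − R·V̇ − PEEP = 44.8 − 23.5×0.9833 − 4 = 44.8 − 23.108 − 4 = 17.692 cmH2O.
C = Vt / 17.692 = 515 / 17.692 = 29.109 mL/cmH2O.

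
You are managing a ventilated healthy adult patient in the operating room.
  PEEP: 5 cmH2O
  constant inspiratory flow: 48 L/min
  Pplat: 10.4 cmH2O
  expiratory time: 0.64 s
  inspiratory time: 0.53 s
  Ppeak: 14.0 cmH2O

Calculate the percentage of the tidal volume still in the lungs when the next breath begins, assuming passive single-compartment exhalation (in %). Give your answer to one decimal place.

16.3

Flow: 48 L/min ÷ 60 = 0.8 L/s.
Vt = flow × Ti = 0.8 L/s × 0.53 s × 1000 mL/L = 424.0 mL.
R = (PIP − Pplat)/V̇ = (14.0 − 10.4) / 0.8 = 3.6/0.8 = 4.5 cmH2O·s/L.
C = Vt/(Pplat − PEEP) = 424.0 / (10.4 − 5) = 424.0/5.4 = 78.519 mL/cmH2O.
τ = R × C = 4.5 × 0.07852 L/cmH2O = 0.3533 s.
Fraction remaining at end-expiration = e^(−Te/τ) = e^(−0.64/0.3533) = 0.1634 → 16.34%.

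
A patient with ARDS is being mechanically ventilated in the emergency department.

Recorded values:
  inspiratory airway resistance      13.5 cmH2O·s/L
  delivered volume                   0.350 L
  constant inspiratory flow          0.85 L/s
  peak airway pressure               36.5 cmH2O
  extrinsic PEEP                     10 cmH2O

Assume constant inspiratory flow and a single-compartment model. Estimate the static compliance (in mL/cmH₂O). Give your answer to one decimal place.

Equation of motion (constant flow): PIP = Vt/C + R·V̇ + PEEP.
Vt/C = PIP − R·V̇ − PEEP = 36.5 − 13.5×0.85 − 10 = 36.5 − 11.475 − 10 = 15.025 cmH2O.
C = Vt / 15.025 = 350 / 15.025 = 23.295 mL/cmH2O.

23.3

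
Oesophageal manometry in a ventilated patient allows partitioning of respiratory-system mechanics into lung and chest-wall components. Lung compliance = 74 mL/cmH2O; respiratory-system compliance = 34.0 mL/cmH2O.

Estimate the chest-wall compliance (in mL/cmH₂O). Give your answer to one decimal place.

1/Ccw = 1/Crs − 1/CL.
1/Ccw = 1/34.0 − 1/74 = 0.0159.
Ccw = 62.893 mL/cmH2O.

62.9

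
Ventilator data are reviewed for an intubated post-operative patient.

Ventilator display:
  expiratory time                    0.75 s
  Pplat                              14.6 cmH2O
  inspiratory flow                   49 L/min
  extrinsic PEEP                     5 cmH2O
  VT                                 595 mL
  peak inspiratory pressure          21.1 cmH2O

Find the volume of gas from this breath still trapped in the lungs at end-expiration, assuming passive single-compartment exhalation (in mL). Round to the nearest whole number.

Flow: 49 L/min ÷ 60 = 0.8167 L/s.
R = (PIP − Pplat)/V̇ = (21.1 − 14.6) / 0.8167 = 6.5/0.8167 = 7.959 cmH2O·s/L.
C = Vt/(Pplat − PEEP) = 595.0 / (14.6 − 5) = 595.0/9.6 = 61.979 mL/cmH2O.
τ = R × C = 7.959 × 0.06198 L/cmH2O = 0.4933 s.
Fraction remaining = e^(−Te/τ) = e^(−0.75/0.4933) = 0.2186.
Trapped volume = 595.0 × 0.2186 = 130.07 mL.

130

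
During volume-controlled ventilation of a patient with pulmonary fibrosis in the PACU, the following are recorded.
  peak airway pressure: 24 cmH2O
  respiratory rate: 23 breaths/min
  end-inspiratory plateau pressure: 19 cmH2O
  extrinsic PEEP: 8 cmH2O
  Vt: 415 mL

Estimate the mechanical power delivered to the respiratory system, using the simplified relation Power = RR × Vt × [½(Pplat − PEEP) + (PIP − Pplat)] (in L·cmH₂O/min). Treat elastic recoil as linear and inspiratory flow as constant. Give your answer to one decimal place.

Per-breath work = Vt × [½(Pplat−PEEP) + (PIP−Pplat)] = 0.415 × [0.5×11.0 + 5.0] = 0.415 × 10.5 = 4.358 L·cmH2O.
Power = 23 × 4.358 = 100.23 L·cmH2O/min.

100.2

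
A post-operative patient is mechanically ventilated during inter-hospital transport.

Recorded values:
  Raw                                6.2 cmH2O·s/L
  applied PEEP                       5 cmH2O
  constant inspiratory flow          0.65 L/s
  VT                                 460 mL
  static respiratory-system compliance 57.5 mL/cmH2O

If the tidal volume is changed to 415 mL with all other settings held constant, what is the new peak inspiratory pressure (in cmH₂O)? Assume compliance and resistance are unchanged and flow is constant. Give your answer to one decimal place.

PIP = Vt/C + R·V̇ + PEEP (constant-flow equation of motion).
Only the elastic term changes: ΔPIP = ΔVt / C = (415 − 460) / 57.5 = -0.7826 cmH2O.
Original PIP = 460/57.5 + 6.2×0.65 + 5 = 17.03 cmH2O; new PIP = 17.03 + (-0.7826) = 16.247 cmH2O.

16.2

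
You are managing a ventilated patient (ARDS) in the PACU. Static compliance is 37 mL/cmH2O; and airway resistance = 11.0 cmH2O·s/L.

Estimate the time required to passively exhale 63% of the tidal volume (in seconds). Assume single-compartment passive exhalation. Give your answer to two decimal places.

τ = R × C = 11.0 × 37 mL/cmH2O = 11.0 × 0.037 L/cmH2O = 0.407 s.
Exhaled fraction f = 1 − e^(−t/τ) → t = −τ·ln(1 − f) = −0.407·ln(0.37) = 0.4047 s.

0.40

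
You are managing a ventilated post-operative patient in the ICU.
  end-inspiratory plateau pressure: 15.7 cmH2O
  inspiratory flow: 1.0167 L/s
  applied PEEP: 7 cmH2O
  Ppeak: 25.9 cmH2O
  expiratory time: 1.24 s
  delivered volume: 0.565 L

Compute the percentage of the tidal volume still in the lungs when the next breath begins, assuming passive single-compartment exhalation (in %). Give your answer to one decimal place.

14.9

R = (PIP − Pplat)/V̇ = (25.9 − 15.7) / 1.0167 = 10.2/1.0167 = 10.032 cmH2O·s/L.
C = Vt/(Pplat − PEEP) = 565.0 / (15.7 − 7) = 565.0/8.7 = 64.943 mL/cmH2O.
τ = R × C = 10.032 × 0.06494 L/cmH2O = 0.6515 s.
Fraction remaining at end-expiration = e^(−Te/τ) = e^(−1.24/0.6515) = 0.1491 → 14.91%.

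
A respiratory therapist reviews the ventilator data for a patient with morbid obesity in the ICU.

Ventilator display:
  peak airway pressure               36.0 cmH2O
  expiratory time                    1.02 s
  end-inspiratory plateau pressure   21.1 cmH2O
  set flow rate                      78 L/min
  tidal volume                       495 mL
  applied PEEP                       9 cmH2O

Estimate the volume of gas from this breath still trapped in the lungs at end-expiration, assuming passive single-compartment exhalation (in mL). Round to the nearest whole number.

Flow: 78 L/min ÷ 60 = 1.3 L/s.
R = (PIP − Pplat)/V̇ = (36.0 − 21.1) / 1.3 = 14.9/1.3 = 11.462 cmH2O·s/L.
C = Vt/(Pplat − PEEP) = 495.0 / (21.1 − 9) = 495.0/12.1 = 40.909 mL/cmH2O.
τ = R × C = 11.462 × 0.04091 L/cmH2O = 0.4689 s.
Fraction remaining = e^(−Te/τ) = e^(−1.02/0.4689) = 0.1136.
Trapped volume = 495.0 × 0.1136 = 56.232 mL.

56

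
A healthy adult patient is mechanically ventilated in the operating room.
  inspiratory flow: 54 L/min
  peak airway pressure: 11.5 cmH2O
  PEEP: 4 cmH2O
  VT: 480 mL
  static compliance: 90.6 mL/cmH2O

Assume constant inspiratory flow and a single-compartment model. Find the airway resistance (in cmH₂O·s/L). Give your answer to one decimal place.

Flow: 54 L/min ÷ 60 = 0.9 L/s.
Equation of motion (constant flow): PIP = Vt/C + R·V̇ + PEEP.
R·V̇ = PIP − Vt/C − PEEP = 11.5 − 480/90.6 − 4 = 11.5 − 5.298 − 4 = 2.202 cmH2O.
R = 2.202 / 0.9 = 2.447 cmH2O·s/L.

2.4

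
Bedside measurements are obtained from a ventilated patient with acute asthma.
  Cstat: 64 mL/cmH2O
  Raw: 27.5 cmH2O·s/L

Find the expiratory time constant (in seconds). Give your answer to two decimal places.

1.76

τ = R × C = 27.5 × 64 mL/cmH2O = 27.5 × 0.064 L/cmH2O = 1.76 s.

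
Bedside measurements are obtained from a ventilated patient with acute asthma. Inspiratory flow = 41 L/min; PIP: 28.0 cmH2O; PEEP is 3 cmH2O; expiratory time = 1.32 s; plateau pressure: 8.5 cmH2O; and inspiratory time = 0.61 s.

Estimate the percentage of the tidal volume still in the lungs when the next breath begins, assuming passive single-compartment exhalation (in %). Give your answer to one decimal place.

54.3

Flow: 41 L/min ÷ 60 = 0.6833 L/s.
Vt = flow × Ti = 0.6833 L/s × 0.61 s × 1000 mL/L = 416.81 mL.
R = (PIP − Pplat)/V̇ = (28.0 − 8.5) / 0.6833 = 19.5/0.6833 = 28.538 cmH2O·s/L.
C = Vt/(Pplat − PEEP) = 416.81 / (8.5 − 3) = 416.81/5.5 = 75.784 mL/cmH2O.
τ = R × C = 28.538 × 0.07578 L/cmH2O = 2.163 s.
Fraction remaining at end-expiration = e^(−Te/τ) = e^(−1.32/2.163) = 0.5432 → 54.32%.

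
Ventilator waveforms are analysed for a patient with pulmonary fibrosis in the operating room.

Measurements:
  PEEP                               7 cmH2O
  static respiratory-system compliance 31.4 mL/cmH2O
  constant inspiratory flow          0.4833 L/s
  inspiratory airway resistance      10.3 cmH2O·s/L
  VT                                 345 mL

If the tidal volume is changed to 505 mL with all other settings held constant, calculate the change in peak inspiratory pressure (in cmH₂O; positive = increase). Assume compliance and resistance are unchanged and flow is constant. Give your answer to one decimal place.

5.1

PIP = Vt/C + R·V̇ + PEEP (constant-flow equation of motion).
Only the elastic term changes: ΔPIP = ΔVt / C = (505 − 345) / 31.4 = 5.096 cmH2O.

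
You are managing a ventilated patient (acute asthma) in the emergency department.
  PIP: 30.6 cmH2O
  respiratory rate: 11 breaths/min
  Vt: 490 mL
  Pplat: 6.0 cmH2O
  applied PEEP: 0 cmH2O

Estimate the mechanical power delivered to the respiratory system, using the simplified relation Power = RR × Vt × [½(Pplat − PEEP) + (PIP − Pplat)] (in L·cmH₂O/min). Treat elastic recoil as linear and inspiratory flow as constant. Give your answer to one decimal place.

148.8

Per-breath work = Vt × [½(Pplat−PEEP) + (PIP−Pplat)] = 0.490 × [0.5×6.0 + 24.6] = 0.490 × 27.6 = 13.524 L·cmH2O.
Power = 11 × 13.524 = 148.76 L·cmH2O/min.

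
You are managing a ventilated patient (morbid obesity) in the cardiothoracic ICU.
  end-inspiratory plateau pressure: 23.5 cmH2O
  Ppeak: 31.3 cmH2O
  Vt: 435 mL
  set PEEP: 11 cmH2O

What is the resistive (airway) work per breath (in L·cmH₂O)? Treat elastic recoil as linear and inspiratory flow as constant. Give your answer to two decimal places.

3.39

With constant inspiratory flow the resistive pressure is constant at PIP − Pplat = 31.3 − 23.5 = 7.8 cmH2O, so resistive work = 7.8 × 0.435 = 3.393 L·cmH2O.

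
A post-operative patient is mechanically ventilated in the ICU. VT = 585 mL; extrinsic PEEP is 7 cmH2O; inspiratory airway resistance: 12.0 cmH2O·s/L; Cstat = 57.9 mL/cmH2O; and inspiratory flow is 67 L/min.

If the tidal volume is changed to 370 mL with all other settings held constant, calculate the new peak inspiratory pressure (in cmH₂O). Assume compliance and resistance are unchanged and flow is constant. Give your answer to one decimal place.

Flow: 67 L/min ÷ 60 = 1.1167 L/s.
PIP = Vt/C + R·V̇ + PEEP (constant-flow equation of motion).
Only the elastic term changes: ΔPIP = ΔVt / C = (370 − 585) / 57.9 = -3.713 cmH2O.
Original PIP = 585/57.9 + 12.0×1.1167 + 7 = 30.504 cmH2O; new PIP = 30.504 + (-3.713) = 26.791 cmH2O.

26.8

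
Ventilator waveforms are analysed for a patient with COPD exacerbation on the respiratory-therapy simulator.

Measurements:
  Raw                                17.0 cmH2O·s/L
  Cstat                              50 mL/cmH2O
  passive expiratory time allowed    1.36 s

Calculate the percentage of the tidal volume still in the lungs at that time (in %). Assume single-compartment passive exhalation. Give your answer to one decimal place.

20.2

τ = R × C = 17.0 × 50 mL/cmH2O = 17.0 × 0.050 L/cmH2O = 0.85 s.
Passive exhalation: V(t)/V₀ = e^(−t/τ) = e^(−1.36/0.85) = 0.2019.
Fraction remaining = 0.2019 → 20.19%.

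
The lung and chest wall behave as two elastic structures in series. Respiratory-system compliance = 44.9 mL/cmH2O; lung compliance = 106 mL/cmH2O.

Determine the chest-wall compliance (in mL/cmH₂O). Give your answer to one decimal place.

77.9

1/Ccw = 1/Crs − 1/CL.
1/Ccw = 1/44.9 − 1/106 = 0.01284.
Ccw = 77.882 mL/cmH2O.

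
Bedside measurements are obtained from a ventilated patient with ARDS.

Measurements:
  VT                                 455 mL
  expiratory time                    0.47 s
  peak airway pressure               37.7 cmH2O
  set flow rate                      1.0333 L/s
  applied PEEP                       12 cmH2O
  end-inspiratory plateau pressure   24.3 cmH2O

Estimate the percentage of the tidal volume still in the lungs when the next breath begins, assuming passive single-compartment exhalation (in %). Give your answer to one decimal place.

R = (PIP − Pplat)/V̇ = (37.7 − 24.3) / 1.0333 = 13.4/1.0333 = 12.968 cmH2O·s/L.
C = Vt/(Pplat − PEEP) = 455.0 / (24.3 − 12) = 455.0/12.3 = 36.992 mL/cmH2O.
τ = R × C = 12.968 × 0.03699 L/cmH2O = 0.4797 s.
Fraction remaining at end-expiration = e^(−Te/τ) = e^(−0.47/0.4797) = 0.3754 → 37.54%.

37.5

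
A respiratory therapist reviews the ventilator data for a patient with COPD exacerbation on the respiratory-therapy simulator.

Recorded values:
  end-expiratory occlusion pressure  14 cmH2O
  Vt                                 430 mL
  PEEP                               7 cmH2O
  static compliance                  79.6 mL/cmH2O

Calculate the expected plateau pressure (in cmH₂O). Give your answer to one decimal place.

End-expiratory occlusion gives total PEEP = 14 cmH2O (intrinsic PEEP = 14 − 7 = 7). Use total PEEP for the elastic gradient.
Pplat = PEEPtotal + Vt / Cstat = 14 + 430 / 79.6 = 14 + 5.402 = 19.402 cmH2O.

19.4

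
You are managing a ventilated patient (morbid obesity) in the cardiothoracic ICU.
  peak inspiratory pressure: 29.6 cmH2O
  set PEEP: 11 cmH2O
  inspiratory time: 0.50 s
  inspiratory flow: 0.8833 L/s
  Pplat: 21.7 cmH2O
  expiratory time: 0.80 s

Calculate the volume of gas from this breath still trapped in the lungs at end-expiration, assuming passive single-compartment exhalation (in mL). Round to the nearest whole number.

Vt = flow × Ti = 0.8833 L/s × 0.50 s × 1000 mL/L = 441.65 mL.
R = (PIP − Pplat)/V̇ = (29.6 − 21.7) / 0.8833 = 7.9/0.8833 = 8.944 cmH2O·s/L.
C = Vt/(Pplat − PEEP) = 441.65 / (21.7 − 11) = 441.65/10.7 = 41.276 mL/cmH2O.
τ = R × C = 8.944 × 0.04128 L/cmH2O = 0.3692 s.
Fraction remaining = e^(−Te/τ) = e^(−0.80/0.3692) = 0.1145.
Trapped volume = 441.65 × 0.1145 = 50.569 mL.

51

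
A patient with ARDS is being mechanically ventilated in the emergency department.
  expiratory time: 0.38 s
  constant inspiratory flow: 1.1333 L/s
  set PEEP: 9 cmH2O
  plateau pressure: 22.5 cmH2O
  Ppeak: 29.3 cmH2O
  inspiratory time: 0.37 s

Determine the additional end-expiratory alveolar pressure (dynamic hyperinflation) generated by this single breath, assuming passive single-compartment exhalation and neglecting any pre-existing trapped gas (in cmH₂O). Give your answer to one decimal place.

Vt = flow × Ti = 1.1333 L/s × 0.37 s × 1000 mL/L = 419.32 mL.
R = (PIP − Pplat)/V̇ = (29.3 − 22.5) / 1.1333 = 6.8/1.1333 = 6.0 cmH2O·s/L.
C = Vt/(Pplat − PEEP) = 419.32 / (22.5 − 9) = 419.32/13.5 = 31.061 mL/cmH2O.
τ = R × C = 6.0 × 0.03106 L/cmH2O = 0.1864 s.
Fraction remaining = e^(−Te/τ) = e^(−0.38/0.1864) = 0.1302; trapped volume = 419.32 × 0.1302 = 54.595 mL.
Additional alveolar pressure from trapping ≈ V_trapped / C = 54.595 / 31.061 = 1.758 cmH2O.

1.8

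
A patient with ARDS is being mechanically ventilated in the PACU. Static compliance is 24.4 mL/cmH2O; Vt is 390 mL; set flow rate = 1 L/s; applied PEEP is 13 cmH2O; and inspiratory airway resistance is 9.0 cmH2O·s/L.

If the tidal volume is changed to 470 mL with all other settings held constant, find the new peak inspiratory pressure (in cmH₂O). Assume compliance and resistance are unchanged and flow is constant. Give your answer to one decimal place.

PIP = Vt/C + R·V̇ + PEEP (constant-flow equation of motion).
Only the elastic term changes: ΔPIP = ΔVt / C = (470 − 390) / 24.4 = 3.279 cmH2O.
Original PIP = 390/24.4 + 9.0×1 + 13 = 37.984 cmH2O; new PIP = 37.984 + (3.279) = 41.263 cmH2O.

41.3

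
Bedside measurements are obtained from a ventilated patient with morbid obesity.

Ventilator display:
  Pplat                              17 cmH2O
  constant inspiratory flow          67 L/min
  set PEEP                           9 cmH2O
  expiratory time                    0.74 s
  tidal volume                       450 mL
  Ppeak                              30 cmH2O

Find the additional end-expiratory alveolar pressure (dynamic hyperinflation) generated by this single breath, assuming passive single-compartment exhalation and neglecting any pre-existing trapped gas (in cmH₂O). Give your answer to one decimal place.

Flow: 67 L/min ÷ 60 = 1.1167 L/s.
R = (PIP − Pplat)/V̇ = (30 − 17) / 1.1167 = 13.0/1.1167 = 11.641 cmH2O·s/L.
C = Vt/(Pplat − PEEP) = 450.0 / (17 − 9) = 450.0/8.0 = 56.25 mL/cmH2O.
τ = R × C = 11.641 × 0.05625 L/cmH2O = 0.6548 s.
Fraction remaining = e^(−Te/τ) = e^(−0.74/0.6548) = 0.323; trapped volume = 450.0 × 0.323 = 145.35 mL.
Additional alveolar pressure from trapping ≈ V_trapped / C = 145.35 / 56.25 = 2.584 cmH2O.

2.6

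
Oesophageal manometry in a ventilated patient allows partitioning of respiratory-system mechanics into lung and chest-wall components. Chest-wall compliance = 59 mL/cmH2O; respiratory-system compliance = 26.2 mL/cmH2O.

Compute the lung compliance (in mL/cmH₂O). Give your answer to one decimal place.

47.1

1/CL = 1/Crs − 1/Ccw.
1/CL = 1/26.2 − 1/59 = 0.02122.
CL = 47.125 mL/cmH2O.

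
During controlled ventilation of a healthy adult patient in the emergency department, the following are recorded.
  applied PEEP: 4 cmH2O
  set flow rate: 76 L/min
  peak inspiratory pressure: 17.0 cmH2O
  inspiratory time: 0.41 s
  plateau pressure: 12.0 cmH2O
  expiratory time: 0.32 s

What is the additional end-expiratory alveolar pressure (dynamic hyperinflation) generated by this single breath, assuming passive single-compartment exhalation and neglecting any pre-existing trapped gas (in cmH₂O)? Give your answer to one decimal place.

Flow: 76 L/min ÷ 60 = 1.2667 L/s.
Vt = flow × Ti = 1.2667 L/s × 0.41 s × 1000 mL/L = 519.35 mL.
R = (PIP − Pplat)/V̇ = (17.0 − 12.0) / 1.2667 = 5.0/1.2667 = 3.947 cmH2O·s/L.
C = Vt/(Pplat − PEEP) = 519.35 / (12.0 − 4) = 519.35/8.0 = 64.919 mL/cmH2O.
τ = R × C = 3.947 × 0.06492 L/cmH2O = 0.2562 s.
Fraction remaining = e^(−Te/τ) = e^(−0.32/0.2562) = 0.2868; trapped volume = 519.35 × 0.2868 = 148.95 mL.
Additional alveolar pressure from trapping ≈ V_trapped / C = 148.95 / 64.919 = 2.294 cmH2O.

2.3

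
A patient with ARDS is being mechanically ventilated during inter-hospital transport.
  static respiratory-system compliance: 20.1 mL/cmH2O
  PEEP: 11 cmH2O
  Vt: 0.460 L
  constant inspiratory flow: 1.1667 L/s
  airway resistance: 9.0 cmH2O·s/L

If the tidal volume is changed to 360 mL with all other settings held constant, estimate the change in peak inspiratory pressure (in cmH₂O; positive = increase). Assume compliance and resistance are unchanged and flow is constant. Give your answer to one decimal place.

-5.0

PIP = Vt/C + R·V̇ + PEEP (constant-flow equation of motion).
Only the elastic term changes: ΔPIP = ΔVt / C = (360 − 460) / 20.1 = -4.975 cmH2O.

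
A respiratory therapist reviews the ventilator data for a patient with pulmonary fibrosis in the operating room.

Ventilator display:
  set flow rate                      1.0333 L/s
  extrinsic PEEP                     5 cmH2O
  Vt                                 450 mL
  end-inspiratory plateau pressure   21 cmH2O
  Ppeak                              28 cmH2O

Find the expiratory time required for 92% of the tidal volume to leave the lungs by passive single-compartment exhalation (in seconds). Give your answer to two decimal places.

0.48

R = (PIP − Pplat)/V̇ = (28 − 21) / 1.0333 = 7.0/1.0333 = 6.774 cmH2O·s/L.
C = Vt/(Pplat − PEEP) = 450.0 / (21 − 5) = 450.0/16.0 = 28.125 mL/cmH2O.
τ = R × C = 6.774 × 0.02813 L/cmH2O = 0.1906 s.
t = −τ·ln(1 − 0.92) = −0.1906·ln(0.08) = 0.4814 s.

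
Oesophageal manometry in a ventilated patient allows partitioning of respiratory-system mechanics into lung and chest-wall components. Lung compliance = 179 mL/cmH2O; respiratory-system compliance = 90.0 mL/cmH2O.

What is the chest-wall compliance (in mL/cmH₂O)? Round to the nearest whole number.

181

1/Ccw = 1/Crs − 1/CL.
1/Ccw = 1/90.0 − 1/179 = 0.005525.
Ccw = 181.0 mL/cmH2O.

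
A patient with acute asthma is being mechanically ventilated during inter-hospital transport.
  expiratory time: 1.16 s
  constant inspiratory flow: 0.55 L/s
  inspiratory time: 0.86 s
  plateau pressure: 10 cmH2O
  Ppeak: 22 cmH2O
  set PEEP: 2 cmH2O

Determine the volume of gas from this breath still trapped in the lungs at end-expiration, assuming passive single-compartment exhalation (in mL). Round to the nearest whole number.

Vt = flow × Ti = 0.55 L/s × 0.86 s × 1000 mL/L = 473.0 mL.
R = (PIP − Pplat)/V̇ = (22 − 10) / 0.55 = 12.0/0.55 = 21.818 cmH2O·s/L.
C = Vt/(Pplat − PEEP) = 473.0 / (10 − 2) = 473.0/8.0 = 59.125 mL/cmH2O.
τ = R × C = 21.818 × 0.05913 L/cmH2O = 1.29 s.
Fraction remaining = e^(−Te/τ) = e^(−1.16/1.29) = 0.4069.
Trapped volume = 473.0 × 0.4069 = 192.46 mL.

192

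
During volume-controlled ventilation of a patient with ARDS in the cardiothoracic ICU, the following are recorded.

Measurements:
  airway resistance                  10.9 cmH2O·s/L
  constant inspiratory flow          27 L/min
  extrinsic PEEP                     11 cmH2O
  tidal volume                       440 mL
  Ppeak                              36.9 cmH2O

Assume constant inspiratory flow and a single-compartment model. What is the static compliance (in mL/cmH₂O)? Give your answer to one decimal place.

Flow: 27 L/min ÷ 60 = 0.45 L/s.
Equation of motion (constant flow): PIP = Vt/C + R·V̇ + PEEP.
Vt/C = PIP − R·V̇ − PEEP = 36.9 − 10.9×0.45 − 11 = 36.9 − 4.905 − 11 = 20.995 cmH2O.
C = Vt / 20.995 = 440 / 20.995 = 20.957 mL/cmH2O.

21.0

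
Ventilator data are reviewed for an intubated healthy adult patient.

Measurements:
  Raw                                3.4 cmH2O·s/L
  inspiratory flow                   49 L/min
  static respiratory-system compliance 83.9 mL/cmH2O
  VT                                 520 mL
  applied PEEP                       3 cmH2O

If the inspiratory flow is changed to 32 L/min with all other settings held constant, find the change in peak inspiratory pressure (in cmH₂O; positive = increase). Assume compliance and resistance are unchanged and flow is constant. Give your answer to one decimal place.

Flow: 49 L/min ÷ 60 = 0.8167 L/s.
New flow: 32 L/min ÷ 60 = 0.5333 L/s.
PIP = Vt/C + R·V̇ + PEEP (constant-flow equation of motion).
Only the resistive term changes: ΔPIP = R × ΔV̇ = 3.4 × (0.5333 − 0.8167) = 3.4 × -0.2834 = -0.9636 cmH2O.

-1.0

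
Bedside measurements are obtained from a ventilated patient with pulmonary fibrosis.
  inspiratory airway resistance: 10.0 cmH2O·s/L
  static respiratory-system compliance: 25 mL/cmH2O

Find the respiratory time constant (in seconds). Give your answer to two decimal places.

0.25

τ = R × C = 10.0 × 25 mL/cmH2O = 10.0 × 0.025 L/cmH2O = 0.25 s.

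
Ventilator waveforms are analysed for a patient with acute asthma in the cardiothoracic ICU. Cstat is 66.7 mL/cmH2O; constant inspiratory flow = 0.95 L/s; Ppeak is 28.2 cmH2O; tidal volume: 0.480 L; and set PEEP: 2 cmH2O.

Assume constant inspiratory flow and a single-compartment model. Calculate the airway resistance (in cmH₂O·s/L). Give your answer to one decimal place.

Equation of motion (constant flow): PIP = Vt/C + R·V̇ + PEEP.
R·V̇ = PIP − Vt/C − PEEP = 28.2 − 480/66.7 − 2 = 28.2 − 7.196 − 2 = 19.004 cmH2O.
R = 19.004 / 0.95 = 20.004 cmH2O·s/L.

20.0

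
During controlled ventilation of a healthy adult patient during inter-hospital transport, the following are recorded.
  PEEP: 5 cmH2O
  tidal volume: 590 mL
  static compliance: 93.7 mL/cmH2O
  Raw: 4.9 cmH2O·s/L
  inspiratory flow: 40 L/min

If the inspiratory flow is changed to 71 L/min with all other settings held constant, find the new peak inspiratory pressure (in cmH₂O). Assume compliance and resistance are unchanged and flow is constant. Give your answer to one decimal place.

Flow: 40 L/min ÷ 60 = 0.6667 L/s.
New flow: 71 L/min ÷ 60 = 1.1833 L/s.
PIP = Vt/C + R·V̇ + PEEP (constant-flow equation of motion).
Only the resistive term changes: ΔPIP = R × ΔV̇ = 4.9 × (1.1833 − 0.6667) = 4.9 × 0.5166 = 2.531 cmH2O.
Original PIP = 590/93.7 + 4.9×0.6667 + 5 = 14.564 cmH2O; new PIP = 14.564 + (2.531) = 17.095 cmH2O.

17.1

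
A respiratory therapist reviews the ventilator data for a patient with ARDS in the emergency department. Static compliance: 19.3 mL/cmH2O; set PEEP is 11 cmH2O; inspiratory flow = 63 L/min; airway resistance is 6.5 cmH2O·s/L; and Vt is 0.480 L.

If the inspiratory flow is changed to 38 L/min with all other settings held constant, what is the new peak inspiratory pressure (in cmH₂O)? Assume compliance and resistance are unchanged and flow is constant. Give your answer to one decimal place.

40.0

Flow: 63 L/min ÷ 60 = 1.05 L/s.
New flow: 38 L/min ÷ 60 = 0.6333 L/s.
PIP = Vt/C + R·V̇ + PEEP (constant-flow equation of motion).
Only the resistive term changes: ΔPIP = R × ΔV̇ = 6.5 × (0.6333 − 1.05) = 6.5 × -0.4167 = -2.709 cmH2O.
Original PIP = 480/19.3 + 6.5×1.05 + 11 = 42.695 cmH2O; new PIP = 42.695 + (-2.709) = 39.986 cmH2O.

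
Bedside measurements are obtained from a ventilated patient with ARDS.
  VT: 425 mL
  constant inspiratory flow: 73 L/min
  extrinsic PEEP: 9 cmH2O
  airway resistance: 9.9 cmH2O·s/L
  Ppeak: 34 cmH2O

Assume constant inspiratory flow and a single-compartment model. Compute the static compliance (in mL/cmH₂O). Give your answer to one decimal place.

Flow: 73 L/min ÷ 60 = 1.2167 L/s.
Equation of motion (constant flow): PIP = Vt/C + R·V̇ + PEEP.
Vt/C = PIP − R·V̇ − PEEP = 34 − 9.9×1.2167 − 9 = 34 − 12.045 − 9 = 12.955 cmH2O.
C = Vt / 12.955 = 425 / 12.955 = 32.806 mL/cmH2O.

32.8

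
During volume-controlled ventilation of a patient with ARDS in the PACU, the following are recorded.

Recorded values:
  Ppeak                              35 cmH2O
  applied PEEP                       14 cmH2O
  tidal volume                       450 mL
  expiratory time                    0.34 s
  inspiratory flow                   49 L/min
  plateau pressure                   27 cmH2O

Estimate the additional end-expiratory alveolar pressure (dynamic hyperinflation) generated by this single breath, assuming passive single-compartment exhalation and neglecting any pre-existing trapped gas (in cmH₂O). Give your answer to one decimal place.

Flow: 49 L/min ÷ 60 = 0.8167 L/s.
R = (PIP − Pplat)/V̇ = (35 − 27) / 0.8167 = 8.0/0.8167 = 9.796 cmH2O·s/L.
C = Vt/(Pplat − PEEP) = 450.0 / (27 − 14) = 450.0/13.0 = 34.615 mL/cmH2O.
τ = R × C = 9.796 × 0.03462 L/cmH2O = 0.3391 s.
Fraction remaining = e^(−Te/τ) = e^(−0.34/0.3391) = 0.3669; trapped volume = 450.0 × 0.3669 = 165.11 mL.
Additional alveolar pressure from trapping ≈ V_trapped / C = 165.11 / 34.615 = 4.77 cmH2O.

4.8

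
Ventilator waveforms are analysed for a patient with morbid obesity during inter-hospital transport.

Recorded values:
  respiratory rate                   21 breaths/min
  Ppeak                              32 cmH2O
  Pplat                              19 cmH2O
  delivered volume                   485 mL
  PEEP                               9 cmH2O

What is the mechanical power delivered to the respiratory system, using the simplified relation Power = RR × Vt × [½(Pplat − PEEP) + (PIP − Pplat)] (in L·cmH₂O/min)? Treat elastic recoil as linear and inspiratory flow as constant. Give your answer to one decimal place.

183.3

Per-breath work = Vt × [½(Pplat−PEEP) + (PIP−Pplat)] = 0.485 × [0.5×10.0 + 13.0] = 0.485 × 18.0 = 8.73 L·cmH2O.
Power = 21 × 8.73 = 183.33 L·cmH2O/min.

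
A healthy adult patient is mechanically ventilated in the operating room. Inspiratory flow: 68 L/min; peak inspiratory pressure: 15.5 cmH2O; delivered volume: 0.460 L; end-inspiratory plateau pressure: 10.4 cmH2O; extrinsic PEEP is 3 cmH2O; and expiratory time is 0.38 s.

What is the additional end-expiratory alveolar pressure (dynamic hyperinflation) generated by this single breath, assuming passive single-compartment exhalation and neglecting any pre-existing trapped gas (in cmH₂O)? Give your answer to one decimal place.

Flow: 68 L/min ÷ 60 = 1.1333 L/s.
R = (PIP − Pplat)/V̇ = (15.5 − 10.4) / 1.1333 = 5.1/1.1333 = 4.5 cmH2O·s/L.
C = Vt/(Pplat − PEEP) = 460.0 / (10.4 − 3) = 460.0/7.4 = 62.162 mL/cmH2O.
τ = R × C = 4.5 × 0.06216 L/cmH2O = 0.2797 s.
Fraction remaining = e^(−Te/τ) = e^(−0.38/0.2797) = 0.257; trapped volume = 460.0 × 0.257 = 118.22 mL.
Additional alveolar pressure from trapping ≈ V_trapped / C = 118.22 / 62.162 = 1.902 cmH2O.

1.9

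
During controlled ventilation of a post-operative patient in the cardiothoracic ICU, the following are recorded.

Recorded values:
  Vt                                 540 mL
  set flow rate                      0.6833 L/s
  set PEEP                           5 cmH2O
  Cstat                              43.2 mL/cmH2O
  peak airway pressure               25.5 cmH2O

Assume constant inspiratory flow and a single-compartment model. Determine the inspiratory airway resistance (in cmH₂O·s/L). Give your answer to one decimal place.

11.7

Equation of motion (constant flow): PIP = Vt/C + R·V̇ + PEEP.
R·V̇ = PIP − Vt/C − PEEP = 25.5 − 540/43.2 − 5 = 25.5 − 12.5 − 5 = 8.0 cmH2O.
R = 8.0 / 0.6833 = 11.708 cmH2O·s/L.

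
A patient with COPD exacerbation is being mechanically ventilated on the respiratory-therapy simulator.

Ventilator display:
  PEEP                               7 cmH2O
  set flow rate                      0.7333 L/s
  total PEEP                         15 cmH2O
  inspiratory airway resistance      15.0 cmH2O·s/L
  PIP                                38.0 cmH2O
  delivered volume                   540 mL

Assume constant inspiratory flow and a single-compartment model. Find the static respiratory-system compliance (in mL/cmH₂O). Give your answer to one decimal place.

45.0

Total PEEP = 15 cmH2O (set 7 + intrinsic 8); this is the baseline alveolar pressure.
Equation of motion (constant flow): PIP = Vt/C + R·V̇ + PEEP.
Vt/C = PIP − R·V̇ − PEEP = 38.0 − 15.0×0.7333 − 15 = 38.0 − 11.0 − 15 = 12.0 cmH2O.
C = Vt / 12.0 = 540 / 12.0 = 45.0 mL/cmH2O.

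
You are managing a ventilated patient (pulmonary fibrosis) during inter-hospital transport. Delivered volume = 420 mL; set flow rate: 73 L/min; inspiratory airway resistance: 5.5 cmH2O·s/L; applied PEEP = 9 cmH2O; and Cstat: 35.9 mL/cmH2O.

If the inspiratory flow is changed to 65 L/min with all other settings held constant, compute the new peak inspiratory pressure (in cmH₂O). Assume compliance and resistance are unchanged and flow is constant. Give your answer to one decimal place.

26.7

Flow: 73 L/min ÷ 60 = 1.2167 L/s.
New flow: 65 L/min ÷ 60 = 1.0833 L/s.
PIP = Vt/C + R·V̇ + PEEP (constant-flow equation of motion).
Only the resistive term changes: ΔPIP = R × ΔV̇ = 5.5 × (1.0833 − 1.2167) = 5.5 × -0.1334 = -0.7337 cmH2O.
Original PIP = 420/35.9 + 5.5×1.2167 + 9 = 27.391 cmH2O; new PIP = 27.391 + (-0.7337) = 26.657 cmH2O.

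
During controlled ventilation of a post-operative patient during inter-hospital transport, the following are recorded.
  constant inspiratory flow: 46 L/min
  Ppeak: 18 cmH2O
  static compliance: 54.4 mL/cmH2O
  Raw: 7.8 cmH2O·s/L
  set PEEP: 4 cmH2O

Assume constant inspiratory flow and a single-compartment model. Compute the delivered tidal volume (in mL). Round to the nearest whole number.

436

Flow: 46 L/min ÷ 60 = 0.7667 L/s.
Equation of motion (constant flow): PIP = Vt/C + R·V̇ + PEEP.
Vt/C = PIP − R·V̇ − PEEP = 18 − 5.98 − 4 = 8.02 cmH2O.
Vt = C × 8.02 = 54.4 × 8.02 = 436.29 mL.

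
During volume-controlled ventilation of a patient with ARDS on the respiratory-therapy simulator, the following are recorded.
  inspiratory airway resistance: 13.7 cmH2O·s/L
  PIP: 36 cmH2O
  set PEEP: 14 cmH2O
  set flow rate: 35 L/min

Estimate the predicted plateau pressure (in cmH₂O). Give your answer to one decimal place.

Flow: 35 L/min ÷ 60 = 0.5833 L/s.
Pplat = PIP − Raw × flow = 36 − 13.7 × 0.5833 = 36 − 7.991 = 28.009 cmH2O.

28.0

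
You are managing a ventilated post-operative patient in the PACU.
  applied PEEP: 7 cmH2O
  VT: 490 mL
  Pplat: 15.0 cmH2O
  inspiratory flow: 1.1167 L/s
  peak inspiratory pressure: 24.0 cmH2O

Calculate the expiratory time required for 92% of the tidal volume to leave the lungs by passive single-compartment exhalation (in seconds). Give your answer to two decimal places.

1.25

R = (PIP − Pplat)/V̇ = (24.0 − 15.0) / 1.1167 = 9.0/1.1167 = 8.059 cmH2O·s/L.
C = Vt/(Pplat − PEEP) = 490.0 / (15.0 − 7) = 490.0/8.0 = 61.25 mL/cmH2O.
τ = R × C = 8.059 × 0.06125 L/cmH2O = 0.4936 s.
t = −τ·ln(1 − 0.92) = −0.4936·ln(0.08) = 1.247 s.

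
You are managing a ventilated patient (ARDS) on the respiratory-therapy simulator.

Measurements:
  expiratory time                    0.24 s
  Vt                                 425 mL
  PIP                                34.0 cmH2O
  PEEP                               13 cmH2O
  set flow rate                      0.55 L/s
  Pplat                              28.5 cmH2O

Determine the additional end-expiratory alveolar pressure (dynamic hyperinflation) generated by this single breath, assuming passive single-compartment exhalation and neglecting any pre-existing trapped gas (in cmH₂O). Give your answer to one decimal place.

R = (PIP − Pplat)/V̇ = (34.0 − 28.5) / 0.55 = 5.5/0.55 = 10.0 cmH2O·s/L.
C = Vt/(Pplat − PEEP) = 425.0 / (28.5 − 13) = 425.0/15.5 = 27.419 mL/cmH2O.
τ = R × C = 10.0 × 0.02742 L/cmH2O = 0.2742 s.
Fraction remaining = e^(−Te/τ) = e^(−0.24/0.2742) = 0.4167; trapped volume = 425.0 × 0.4167 = 177.1 mL.
Additional alveolar pressure from trapping ≈ V_trapped / C = 177.1 / 27.419 = 6.459 cmH2O.

6.5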